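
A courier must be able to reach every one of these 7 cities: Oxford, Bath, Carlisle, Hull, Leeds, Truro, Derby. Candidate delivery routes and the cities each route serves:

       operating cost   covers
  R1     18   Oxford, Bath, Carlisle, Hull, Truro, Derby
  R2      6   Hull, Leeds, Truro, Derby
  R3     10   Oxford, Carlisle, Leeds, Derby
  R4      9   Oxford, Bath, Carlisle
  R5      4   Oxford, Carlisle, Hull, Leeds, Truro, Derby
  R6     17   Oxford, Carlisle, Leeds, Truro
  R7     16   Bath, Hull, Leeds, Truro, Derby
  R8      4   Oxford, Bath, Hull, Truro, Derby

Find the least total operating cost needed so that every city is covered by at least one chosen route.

8

R5, R8 cover every city at operating cost 4 + 4 = 8.
Any cover uses at least 2 routes; among all covering selections none totals below 8.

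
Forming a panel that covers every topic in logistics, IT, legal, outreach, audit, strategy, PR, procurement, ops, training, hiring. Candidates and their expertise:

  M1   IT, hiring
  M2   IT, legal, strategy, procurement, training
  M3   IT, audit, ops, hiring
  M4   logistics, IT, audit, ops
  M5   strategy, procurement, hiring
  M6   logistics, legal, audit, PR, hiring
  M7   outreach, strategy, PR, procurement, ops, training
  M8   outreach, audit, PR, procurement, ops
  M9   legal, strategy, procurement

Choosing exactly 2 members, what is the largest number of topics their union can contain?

10

Choosing M6, M7 covers {logistics, legal, outreach, audit, strategy, PR, procurement, ops, training, hiring} — 10 topics.
No choice of 2 members does better; here IT is left uncovered.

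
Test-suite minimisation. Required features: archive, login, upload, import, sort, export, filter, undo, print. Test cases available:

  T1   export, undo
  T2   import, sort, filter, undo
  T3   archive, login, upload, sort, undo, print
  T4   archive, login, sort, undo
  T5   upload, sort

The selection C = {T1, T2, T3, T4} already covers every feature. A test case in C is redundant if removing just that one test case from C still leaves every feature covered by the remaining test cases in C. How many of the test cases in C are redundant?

Drop T1: export uncovered — not redundant.
Drop T2: import, filter uncovered — not redundant.
Drop T3: upload, print uncovered — not redundant.
Drop T4: the rest still cover every feature — redundant.
1 redundant: T4.

1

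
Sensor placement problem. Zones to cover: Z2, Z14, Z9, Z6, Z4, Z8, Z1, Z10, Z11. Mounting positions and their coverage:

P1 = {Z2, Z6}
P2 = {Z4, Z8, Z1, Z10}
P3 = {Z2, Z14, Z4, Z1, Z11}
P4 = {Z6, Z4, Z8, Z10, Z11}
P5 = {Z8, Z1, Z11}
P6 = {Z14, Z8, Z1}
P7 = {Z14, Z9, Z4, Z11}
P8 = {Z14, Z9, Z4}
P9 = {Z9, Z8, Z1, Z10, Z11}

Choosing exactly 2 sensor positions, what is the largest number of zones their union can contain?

Choosing P3, P4 covers {Z2, Z14, Z6, Z4, Z8, Z1, Z10, Z11} — 8 zones.
No choice of 2 sensor positions does better; here Z9 is left uncovered.

8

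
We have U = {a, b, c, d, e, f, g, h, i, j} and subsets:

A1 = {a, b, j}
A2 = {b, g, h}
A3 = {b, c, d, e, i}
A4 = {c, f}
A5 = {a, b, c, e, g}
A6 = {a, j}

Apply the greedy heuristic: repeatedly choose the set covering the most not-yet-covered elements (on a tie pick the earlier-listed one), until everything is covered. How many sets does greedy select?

4

Pick 1: A3 covers 5 new elements (b, c, d, e, i).
Pick 2: A1 covers 2 new elements (a, j).
Pick 3: A2 covers 2 new elements (g, h).
Pick 4: A4 covers 1 new elements (f).
Greedy uses 4 sets.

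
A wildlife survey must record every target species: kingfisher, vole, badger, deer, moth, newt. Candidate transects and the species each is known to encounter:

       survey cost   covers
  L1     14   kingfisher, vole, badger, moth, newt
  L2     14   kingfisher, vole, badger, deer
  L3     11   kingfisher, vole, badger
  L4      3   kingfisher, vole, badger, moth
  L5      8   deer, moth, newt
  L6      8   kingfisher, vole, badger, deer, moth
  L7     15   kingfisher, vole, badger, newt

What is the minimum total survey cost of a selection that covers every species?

11

L4, L5 cover every species at survey cost 3 + 8 = 11.
Any cover uses at least 2 transects; among all covering selections none totals below 11.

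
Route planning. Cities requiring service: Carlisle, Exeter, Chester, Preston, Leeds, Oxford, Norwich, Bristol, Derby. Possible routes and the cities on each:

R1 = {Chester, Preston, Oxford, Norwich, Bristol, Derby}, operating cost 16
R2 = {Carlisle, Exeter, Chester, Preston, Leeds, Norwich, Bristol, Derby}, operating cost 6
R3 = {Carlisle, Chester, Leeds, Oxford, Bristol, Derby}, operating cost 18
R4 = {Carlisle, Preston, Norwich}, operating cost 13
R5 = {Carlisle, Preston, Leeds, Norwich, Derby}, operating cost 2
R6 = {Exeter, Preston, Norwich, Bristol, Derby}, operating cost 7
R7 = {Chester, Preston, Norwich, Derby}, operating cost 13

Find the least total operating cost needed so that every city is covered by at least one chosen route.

R1, R2 cover every city at operating cost 16 + 6 = 22.
Any cover uses at least 2 routes; among all covering selections none totals below 22.
Greedy by coverage-per-operating cost would pick R5, R2, R1 for 24 — worse than the optimum 22.

22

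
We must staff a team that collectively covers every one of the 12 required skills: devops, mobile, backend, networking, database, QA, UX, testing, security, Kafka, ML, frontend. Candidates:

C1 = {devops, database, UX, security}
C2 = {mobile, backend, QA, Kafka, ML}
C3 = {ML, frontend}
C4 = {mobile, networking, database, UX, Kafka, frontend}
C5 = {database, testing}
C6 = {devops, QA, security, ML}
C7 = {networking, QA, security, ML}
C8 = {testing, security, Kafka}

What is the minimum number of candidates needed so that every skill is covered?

C1, C2, C4, C5 together cover {devops, mobile, backend, networking, database, QA, UX, testing, security, Kafka, ML, frontend} — every skill.
No 3 of the 8 candidates cover everything (all 56 triples fall short), so 4 is minimum.

4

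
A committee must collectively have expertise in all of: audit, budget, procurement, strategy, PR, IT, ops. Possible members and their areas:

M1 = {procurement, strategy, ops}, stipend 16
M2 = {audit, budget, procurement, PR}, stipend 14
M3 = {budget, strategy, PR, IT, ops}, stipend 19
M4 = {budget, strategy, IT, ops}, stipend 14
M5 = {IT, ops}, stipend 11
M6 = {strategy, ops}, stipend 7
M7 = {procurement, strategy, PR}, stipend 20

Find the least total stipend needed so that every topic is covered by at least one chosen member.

28

M2, M4 cover every topic at stipend 14 + 14 = 28.
Any cover uses at least 2 members; among all covering selections none totals below 28.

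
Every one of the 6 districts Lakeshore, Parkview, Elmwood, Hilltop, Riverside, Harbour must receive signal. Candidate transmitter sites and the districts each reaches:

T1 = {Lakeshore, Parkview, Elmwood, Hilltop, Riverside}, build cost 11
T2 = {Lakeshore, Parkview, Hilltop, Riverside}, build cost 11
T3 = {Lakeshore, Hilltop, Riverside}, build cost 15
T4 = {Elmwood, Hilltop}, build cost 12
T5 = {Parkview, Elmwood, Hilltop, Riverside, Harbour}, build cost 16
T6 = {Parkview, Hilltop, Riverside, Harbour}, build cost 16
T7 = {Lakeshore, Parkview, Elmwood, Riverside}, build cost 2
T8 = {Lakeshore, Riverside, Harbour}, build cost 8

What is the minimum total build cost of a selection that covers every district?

T5, T7 cover every district at build cost 16 + 2 = 18.
Any cover uses at least 2 transmitter sites; among all covering selections none totals below 18.

18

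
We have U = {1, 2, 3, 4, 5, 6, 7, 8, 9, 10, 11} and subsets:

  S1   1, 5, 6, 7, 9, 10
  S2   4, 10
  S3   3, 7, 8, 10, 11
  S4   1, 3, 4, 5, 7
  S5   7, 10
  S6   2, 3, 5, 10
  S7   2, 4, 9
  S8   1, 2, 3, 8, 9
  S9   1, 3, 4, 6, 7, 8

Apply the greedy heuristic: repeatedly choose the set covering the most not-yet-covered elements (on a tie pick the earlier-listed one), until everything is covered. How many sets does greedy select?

Pick 1: S1 covers 6 new elements (1, 5, 6, 7, 9, 10).
Pick 2: S3 covers 3 new elements (3, 8, 11).
Pick 3: S7 covers 2 new elements (2, 4).
Greedy uses 3 sets.

3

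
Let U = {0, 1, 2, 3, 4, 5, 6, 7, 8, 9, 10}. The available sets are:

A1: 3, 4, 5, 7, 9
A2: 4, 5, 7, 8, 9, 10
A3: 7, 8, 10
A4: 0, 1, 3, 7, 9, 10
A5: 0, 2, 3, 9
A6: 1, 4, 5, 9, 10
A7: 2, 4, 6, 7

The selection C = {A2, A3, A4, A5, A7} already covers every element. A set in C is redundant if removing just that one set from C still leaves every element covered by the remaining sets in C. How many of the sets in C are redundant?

2

Drop A2: 5 uncovered — not redundant.
Drop A3: the rest still cover every element — redundant.
Drop A4: 1 uncovered — not redundant.
Drop A5: the rest still cover every element — redundant.
Drop A7: 6 uncovered — not redundant.
2 redundant: A3, A5.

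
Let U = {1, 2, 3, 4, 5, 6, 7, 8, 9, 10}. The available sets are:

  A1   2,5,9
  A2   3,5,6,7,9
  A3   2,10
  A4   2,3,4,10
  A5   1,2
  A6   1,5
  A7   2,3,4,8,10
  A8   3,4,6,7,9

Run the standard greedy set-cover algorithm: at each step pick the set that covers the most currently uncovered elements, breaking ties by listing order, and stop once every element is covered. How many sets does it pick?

3

Pick 1: A2 covers 5 new elements (3, 5, 6, 7, 9).
Pick 2: A7 covers 4 new elements (2, 4, 8, 10).
Pick 3: A5 covers 1 new elements (1).
Greedy uses 3 sets.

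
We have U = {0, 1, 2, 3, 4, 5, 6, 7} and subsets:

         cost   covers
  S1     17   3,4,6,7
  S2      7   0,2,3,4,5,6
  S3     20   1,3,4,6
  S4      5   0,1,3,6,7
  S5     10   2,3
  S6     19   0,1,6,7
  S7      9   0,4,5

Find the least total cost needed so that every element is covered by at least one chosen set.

S2, S4 cover every element at cost 7 + 5 = 12.
Any cover uses at least 2 sets; among all covering selections none totals below 12.

12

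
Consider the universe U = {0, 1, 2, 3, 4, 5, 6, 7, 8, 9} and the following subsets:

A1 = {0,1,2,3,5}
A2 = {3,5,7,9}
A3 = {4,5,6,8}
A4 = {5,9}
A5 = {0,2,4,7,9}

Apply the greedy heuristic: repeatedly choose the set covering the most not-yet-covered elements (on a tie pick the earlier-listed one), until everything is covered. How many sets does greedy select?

3

Pick 1: A1 covers 5 new elements (0, 1, 2, 3, 5).
Pick 2: A3 covers 3 new elements (4, 6, 8).
Pick 3: A2 covers 2 new elements (7, 9).
Greedy uses 3 sets.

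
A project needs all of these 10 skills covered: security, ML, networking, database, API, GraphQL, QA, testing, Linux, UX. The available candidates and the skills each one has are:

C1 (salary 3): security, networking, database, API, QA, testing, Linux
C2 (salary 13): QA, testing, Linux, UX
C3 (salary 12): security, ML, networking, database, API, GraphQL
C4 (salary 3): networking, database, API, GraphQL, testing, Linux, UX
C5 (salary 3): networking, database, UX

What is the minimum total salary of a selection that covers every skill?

18

C1, C3, C4 cover every skill at salary 3 + 12 + 3 = 18.
Any cover uses at least 2 candidates; among all covering selections none totals below 18.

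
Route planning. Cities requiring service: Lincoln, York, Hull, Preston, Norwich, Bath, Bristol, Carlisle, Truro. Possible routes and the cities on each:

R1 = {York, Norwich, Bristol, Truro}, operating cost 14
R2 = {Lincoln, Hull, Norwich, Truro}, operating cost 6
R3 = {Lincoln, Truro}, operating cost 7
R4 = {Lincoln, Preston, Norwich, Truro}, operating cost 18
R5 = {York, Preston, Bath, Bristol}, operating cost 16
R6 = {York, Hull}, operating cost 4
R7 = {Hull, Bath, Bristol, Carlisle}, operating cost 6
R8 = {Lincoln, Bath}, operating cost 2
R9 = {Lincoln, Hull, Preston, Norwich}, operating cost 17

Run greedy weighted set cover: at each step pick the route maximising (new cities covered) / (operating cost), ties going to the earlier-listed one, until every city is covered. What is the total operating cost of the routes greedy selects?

34

Pick 1: R8 adds 2 new (Lincoln, Bath) at operating cost 2 (ratio 2/2).
Pick 2: R2 adds 3 new (Hull, Norwich, Truro) at operating cost 6 (ratio 3/6).
Pick 3: R7 adds 2 new (Bristol, Carlisle) at operating cost 6 (ratio 2/6).
Pick 4: R6 adds 1 new (York) at operating cost 4 (ratio 1/4).
Pick 5: R5 adds 1 new (Preston) at operating cost 16 (ratio 1/16).
Greedy total operating cost: 2 + 6 + 6 + 4 + 16 = 34. (The true optimum is 28, so greedy overshoots here.)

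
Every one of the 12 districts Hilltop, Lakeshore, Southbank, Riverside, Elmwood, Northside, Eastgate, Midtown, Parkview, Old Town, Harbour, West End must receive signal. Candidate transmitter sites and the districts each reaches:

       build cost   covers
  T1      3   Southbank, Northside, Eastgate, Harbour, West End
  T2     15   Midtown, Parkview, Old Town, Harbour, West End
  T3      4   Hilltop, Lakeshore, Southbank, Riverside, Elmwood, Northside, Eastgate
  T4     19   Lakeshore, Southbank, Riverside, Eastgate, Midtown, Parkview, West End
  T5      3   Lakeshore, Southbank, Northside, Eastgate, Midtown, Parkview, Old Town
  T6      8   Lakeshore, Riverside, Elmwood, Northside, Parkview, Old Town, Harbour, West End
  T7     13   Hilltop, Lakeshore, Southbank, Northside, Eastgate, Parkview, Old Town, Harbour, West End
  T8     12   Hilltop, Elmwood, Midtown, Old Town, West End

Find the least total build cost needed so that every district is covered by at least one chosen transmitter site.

10

T1, T3, T5 cover every district at build cost 3 + 4 + 3 = 10.
Any cover uses at least 2 transmitter sites; among all covering selections none totals below 10.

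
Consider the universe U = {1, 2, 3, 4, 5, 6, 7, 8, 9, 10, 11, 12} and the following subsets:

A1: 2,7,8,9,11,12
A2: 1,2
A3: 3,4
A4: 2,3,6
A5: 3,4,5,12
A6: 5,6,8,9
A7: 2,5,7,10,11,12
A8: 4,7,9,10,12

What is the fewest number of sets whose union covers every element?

A2, A3, A6, A7 together cover {1, 2, 3, 4, 5, 6, 7, 8, 9, 10, 11, 12} — every element.
No 3 of the 8 sets cover everything (all 56 triples fall short), so 4 is minimum.

4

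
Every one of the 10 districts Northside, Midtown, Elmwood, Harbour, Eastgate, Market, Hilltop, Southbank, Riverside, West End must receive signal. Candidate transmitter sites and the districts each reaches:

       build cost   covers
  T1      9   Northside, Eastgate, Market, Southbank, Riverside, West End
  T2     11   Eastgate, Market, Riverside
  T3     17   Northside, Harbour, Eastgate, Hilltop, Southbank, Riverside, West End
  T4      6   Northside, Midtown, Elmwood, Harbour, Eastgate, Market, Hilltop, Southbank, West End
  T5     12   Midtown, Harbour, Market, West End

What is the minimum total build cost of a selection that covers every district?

T1, T4 cover every district at build cost 9 + 6 = 15.
Any cover uses at least 2 transmitter sites; among all covering selections none totals below 15.

15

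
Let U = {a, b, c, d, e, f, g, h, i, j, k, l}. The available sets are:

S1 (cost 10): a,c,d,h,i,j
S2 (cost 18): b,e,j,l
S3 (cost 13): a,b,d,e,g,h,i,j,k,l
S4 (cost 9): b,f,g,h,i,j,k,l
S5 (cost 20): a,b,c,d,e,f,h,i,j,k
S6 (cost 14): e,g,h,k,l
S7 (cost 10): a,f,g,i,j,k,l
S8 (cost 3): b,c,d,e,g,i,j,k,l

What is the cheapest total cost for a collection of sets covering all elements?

S1, S4, S8 cover every element at cost 10 + 9 + 3 = 22.
Any cover uses at least 2 sets; among all covering selections none totals below 22.

22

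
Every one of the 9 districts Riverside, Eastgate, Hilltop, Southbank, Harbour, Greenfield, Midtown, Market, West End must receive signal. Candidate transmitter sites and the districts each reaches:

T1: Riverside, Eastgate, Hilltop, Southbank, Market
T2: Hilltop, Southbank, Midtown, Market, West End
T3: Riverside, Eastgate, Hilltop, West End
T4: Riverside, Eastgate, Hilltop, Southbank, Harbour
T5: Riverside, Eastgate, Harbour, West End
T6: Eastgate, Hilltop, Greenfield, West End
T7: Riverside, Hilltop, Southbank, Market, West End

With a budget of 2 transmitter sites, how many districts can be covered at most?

Choosing T2, T4 covers {Riverside, Eastgate, Hilltop, Southbank, Harbour, Midtown, Market, West End} — 8 districts.
No choice of 2 transmitter sites does better; here Greenfield is left uncovered.

8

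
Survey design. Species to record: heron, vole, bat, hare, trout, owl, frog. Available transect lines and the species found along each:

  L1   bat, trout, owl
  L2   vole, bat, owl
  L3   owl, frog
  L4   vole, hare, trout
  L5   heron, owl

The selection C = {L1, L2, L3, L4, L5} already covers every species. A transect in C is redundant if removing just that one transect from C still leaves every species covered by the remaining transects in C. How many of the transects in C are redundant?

2

Drop L1: the rest still cover every species — redundant.
Drop L2: the rest still cover every species — redundant.
Drop L3: frog uncovered — not redundant.
Drop L4: hare uncovered — not redundant.
Drop L5: heron uncovered — not redundant.
2 redundant: L1, L2.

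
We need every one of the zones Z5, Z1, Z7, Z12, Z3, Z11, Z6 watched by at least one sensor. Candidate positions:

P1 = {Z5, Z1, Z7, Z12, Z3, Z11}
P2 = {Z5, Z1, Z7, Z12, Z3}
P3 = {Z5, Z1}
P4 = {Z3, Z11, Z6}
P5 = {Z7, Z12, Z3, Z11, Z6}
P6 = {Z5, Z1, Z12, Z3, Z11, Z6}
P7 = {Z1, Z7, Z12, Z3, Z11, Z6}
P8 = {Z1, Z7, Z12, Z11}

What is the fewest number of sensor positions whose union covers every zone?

2

P1, P4 together cover {Z5, Z1, Z7, Z12, Z3, Z11, Z6} — every zone.
No single sensor position contains all 7 zones, so 2 is optimal.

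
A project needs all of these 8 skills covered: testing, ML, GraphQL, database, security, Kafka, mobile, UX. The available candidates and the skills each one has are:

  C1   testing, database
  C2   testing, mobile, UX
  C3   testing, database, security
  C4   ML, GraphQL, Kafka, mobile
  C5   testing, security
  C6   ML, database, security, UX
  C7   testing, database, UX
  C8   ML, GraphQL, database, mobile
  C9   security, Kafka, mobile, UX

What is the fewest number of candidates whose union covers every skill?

3

C1, C4, C6 together cover {testing, ML, GraphQL, database, security, Kafka, mobile, UX} — every skill.
No 2 of the 9 candidates cover everything (all 36 pairs fall short), so 3 is minimum.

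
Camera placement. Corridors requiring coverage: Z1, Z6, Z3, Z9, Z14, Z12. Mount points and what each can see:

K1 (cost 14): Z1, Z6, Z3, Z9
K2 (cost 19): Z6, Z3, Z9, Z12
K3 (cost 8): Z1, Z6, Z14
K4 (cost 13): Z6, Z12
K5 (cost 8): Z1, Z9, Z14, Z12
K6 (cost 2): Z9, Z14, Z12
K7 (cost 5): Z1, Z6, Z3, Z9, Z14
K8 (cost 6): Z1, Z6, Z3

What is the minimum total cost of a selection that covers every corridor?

K6, K7 cover every corridor at cost 2 + 5 = 7.
Any cover uses at least 2 camera mounts; among all covering selections none totals below 7.

7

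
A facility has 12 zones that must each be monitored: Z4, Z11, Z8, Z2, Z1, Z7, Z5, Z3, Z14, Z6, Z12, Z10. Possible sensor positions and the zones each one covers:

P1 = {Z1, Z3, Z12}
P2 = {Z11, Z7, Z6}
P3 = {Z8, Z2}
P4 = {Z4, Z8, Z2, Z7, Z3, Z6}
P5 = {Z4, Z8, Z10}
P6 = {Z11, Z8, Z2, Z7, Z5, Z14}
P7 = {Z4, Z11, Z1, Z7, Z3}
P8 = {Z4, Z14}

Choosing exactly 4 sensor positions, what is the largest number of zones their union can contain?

Choosing P1, P2, P5, P6 covers {Z4, Z11, Z8, Z2, Z1, Z7, Z5, Z3, Z14, Z6, Z12, Z10} — 12 zones.
That is all 12 zones.

12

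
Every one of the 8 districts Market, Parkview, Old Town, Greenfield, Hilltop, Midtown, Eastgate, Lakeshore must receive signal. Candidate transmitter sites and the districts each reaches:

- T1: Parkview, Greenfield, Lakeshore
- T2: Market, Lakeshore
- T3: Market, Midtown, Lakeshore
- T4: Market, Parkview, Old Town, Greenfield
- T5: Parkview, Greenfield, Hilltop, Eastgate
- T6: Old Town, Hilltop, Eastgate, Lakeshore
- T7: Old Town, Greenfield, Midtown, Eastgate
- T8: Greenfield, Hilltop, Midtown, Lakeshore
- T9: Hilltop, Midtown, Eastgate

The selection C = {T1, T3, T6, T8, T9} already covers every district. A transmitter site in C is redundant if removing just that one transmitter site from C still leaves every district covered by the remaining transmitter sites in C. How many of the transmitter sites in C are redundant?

Drop T1: Parkview uncovered — not redundant.
Drop T3: Market uncovered — not redundant.
Drop T6: Old Town uncovered — not redundant.
Drop T8: the rest still cover every district — redundant.
Drop T9: the rest still cover every district — redundant.
2 redundant: T8, T9.

2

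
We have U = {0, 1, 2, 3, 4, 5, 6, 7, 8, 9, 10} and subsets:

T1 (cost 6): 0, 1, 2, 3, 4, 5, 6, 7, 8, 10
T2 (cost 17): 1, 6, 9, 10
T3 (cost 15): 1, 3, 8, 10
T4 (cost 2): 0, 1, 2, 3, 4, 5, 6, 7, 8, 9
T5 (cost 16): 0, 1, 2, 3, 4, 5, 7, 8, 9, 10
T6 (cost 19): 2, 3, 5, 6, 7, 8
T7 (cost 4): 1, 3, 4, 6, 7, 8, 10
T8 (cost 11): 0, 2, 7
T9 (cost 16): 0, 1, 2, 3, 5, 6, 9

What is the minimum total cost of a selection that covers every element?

6

T4, T7 cover every element at cost 2 + 4 = 6.
Any cover uses at least 2 sets; among all covering selections none totals below 6.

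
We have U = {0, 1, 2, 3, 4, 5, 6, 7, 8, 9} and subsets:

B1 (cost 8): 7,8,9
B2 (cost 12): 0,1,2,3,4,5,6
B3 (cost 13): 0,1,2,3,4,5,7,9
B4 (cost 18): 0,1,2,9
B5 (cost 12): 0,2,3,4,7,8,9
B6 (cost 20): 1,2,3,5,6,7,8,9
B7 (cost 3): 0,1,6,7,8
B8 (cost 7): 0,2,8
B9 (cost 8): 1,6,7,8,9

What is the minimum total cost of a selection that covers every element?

16

B3, B7 cover every element at cost 13 + 3 = 16.
Any cover uses at least 2 sets; among all covering selections none totals below 16.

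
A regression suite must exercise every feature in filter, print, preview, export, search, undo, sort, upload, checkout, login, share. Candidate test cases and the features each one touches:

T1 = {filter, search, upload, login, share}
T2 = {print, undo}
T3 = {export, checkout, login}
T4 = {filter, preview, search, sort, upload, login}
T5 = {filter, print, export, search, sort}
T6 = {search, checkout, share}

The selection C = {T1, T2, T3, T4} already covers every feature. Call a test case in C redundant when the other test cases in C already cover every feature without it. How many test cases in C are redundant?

Drop T1: share uncovered — not redundant.
Drop T2: print, undo uncovered — not redundant.
Drop T3: export, checkout uncovered — not redundant.
Drop T4: preview, sort uncovered — not redundant.
None of the test cases in C is redundant.

0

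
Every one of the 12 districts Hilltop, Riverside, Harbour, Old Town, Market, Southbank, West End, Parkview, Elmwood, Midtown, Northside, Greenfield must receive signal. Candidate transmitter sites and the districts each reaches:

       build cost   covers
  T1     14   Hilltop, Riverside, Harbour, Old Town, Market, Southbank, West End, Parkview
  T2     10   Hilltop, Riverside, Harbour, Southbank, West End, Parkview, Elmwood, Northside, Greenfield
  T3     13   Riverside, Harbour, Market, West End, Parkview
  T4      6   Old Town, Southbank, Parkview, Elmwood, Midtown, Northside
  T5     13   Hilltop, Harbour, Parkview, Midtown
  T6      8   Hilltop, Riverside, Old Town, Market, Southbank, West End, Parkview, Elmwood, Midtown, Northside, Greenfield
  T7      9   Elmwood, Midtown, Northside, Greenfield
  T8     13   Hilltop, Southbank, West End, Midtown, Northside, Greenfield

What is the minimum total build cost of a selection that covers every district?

18

T2, T6 cover every district at build cost 10 + 8 = 18.
Any cover uses at least 2 transmitter sites; among all covering selections none totals below 18.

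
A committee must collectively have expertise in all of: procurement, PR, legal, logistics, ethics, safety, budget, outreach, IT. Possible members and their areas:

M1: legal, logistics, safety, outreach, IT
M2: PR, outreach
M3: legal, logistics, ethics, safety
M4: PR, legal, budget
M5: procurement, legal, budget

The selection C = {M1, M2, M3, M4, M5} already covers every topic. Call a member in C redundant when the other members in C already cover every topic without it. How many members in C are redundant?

Drop M1: IT uncovered — not redundant.
Drop M2: the rest still cover every topic — redundant.
Drop M3: ethics uncovered — not redundant.
Drop M4: the rest still cover every topic — redundant.
Drop M5: procurement uncovered — not redundant.
2 redundant: M2, M4.

2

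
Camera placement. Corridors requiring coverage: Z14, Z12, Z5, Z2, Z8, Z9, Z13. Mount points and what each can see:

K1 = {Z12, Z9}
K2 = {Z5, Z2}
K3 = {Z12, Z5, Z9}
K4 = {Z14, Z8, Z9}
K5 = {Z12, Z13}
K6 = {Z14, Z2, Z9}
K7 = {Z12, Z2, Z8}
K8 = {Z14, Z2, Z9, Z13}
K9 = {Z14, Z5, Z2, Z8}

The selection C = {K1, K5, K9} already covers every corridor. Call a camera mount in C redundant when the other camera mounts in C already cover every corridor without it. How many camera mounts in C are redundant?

Drop K1: Z9 uncovered — not redundant.
Drop K5: Z13 uncovered — not redundant.
Drop K9: Z14, Z5, Z2, Z8 uncovered — not redundant.
None of the camera mounts in C is redundant.

0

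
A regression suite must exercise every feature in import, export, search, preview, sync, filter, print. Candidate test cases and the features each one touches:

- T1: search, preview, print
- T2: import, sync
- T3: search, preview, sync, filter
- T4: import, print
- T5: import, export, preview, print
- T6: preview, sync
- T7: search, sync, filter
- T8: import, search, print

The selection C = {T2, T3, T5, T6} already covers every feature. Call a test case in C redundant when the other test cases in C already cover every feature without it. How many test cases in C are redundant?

2

Drop T2: the rest still cover every feature — redundant.
Drop T3: search, filter uncovered — not redundant.
Drop T5: export, print uncovered — not redundant.
Drop T6: the rest still cover every feature — redundant.
2 redundant: T2, T6.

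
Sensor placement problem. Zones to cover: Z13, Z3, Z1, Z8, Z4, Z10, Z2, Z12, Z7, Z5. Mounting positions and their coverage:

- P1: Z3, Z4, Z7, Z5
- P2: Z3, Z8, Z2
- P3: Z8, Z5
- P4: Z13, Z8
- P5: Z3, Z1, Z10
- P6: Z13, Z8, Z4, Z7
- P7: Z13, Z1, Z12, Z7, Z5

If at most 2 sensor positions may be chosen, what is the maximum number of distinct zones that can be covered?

Choosing P2, P7 covers {Z13, Z3, Z1, Z8, Z2, Z12, Z7, Z5} — 8 zones.
No choice of 2 sensor positions does better; here Z4, Z10 are left uncovered.

8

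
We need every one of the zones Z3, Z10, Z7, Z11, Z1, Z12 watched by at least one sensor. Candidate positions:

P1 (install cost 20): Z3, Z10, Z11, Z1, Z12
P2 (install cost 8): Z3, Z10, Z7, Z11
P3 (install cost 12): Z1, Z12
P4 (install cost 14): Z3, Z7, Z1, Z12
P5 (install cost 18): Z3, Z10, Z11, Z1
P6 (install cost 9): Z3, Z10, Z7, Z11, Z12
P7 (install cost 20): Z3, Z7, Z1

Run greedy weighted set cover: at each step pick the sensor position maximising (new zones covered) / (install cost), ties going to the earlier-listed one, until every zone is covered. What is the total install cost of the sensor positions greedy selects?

21

Pick 1: P6 adds 5 new (Z3, Z10, Z7, Z11, Z12) at install cost 9 (ratio 5/9).
Pick 2: P3 adds 1 new (Z1) at install cost 12 (ratio 1/12).
Greedy total install cost: 9 + 12 = 21. (The true optimum is 20, so greedy overshoots here.)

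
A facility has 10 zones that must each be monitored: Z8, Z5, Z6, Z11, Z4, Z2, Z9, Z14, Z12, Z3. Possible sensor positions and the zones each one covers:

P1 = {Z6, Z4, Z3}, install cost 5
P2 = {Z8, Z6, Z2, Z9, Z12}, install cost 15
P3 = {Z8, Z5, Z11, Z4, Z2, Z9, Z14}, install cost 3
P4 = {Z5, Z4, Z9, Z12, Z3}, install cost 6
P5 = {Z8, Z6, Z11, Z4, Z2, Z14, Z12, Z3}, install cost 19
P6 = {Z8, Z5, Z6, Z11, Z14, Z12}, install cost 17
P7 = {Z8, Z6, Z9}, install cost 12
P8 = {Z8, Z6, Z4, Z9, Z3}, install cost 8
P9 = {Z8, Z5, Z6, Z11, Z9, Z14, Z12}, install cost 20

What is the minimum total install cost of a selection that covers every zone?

14

P1, P3, P4 cover every zone at install cost 5 + 3 + 6 = 14.
Any cover uses at least 2 sensor positions; among all covering selections none totals below 14.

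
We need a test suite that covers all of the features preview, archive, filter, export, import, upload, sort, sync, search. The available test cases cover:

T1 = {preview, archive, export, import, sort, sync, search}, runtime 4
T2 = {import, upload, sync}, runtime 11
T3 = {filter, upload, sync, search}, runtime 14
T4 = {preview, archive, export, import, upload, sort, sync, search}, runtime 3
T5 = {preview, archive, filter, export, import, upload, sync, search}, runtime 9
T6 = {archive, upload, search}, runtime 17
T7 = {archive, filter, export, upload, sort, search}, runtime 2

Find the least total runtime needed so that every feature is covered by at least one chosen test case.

5

T4, T7 cover every feature at runtime 3 + 2 = 5.
Any cover uses at least 2 test cases; among all covering selections none totals below 5.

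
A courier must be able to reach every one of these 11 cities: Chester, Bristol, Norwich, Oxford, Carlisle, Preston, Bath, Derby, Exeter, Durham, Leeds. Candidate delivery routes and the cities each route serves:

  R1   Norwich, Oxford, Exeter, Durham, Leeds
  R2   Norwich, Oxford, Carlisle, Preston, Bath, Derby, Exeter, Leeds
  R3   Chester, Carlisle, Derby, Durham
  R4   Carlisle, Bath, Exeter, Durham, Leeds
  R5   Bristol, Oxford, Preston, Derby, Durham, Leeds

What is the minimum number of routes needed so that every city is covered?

R2, R3, R5 together cover {Chester, Bristol, Norwich, Oxford, Carlisle, Preston, Bath, Derby, Exeter, Durham, Leeds} — every city.
No 2 of the 5 routes cover everything (all 10 pairs fall short), so 3 is minimum.

3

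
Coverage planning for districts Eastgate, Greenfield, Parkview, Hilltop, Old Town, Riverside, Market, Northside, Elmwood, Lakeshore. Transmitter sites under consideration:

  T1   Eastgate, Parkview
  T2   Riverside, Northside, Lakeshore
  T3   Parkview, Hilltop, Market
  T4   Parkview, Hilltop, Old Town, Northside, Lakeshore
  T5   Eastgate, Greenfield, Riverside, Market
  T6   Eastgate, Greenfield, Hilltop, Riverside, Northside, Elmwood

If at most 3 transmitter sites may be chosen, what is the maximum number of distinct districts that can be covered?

10

Choosing T3, T4, T6 covers {Eastgate, Greenfield, Parkview, Hilltop, Old Town, Riverside, Market, Northside, Elmwood, Lakeshore} — 10 districts.
That is all 10 districts.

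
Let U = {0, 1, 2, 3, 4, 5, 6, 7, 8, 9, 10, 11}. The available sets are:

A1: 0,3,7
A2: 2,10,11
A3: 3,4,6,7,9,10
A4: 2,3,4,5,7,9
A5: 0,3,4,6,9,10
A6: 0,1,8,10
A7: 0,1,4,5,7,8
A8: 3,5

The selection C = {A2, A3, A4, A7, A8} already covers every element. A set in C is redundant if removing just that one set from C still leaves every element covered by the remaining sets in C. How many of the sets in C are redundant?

Drop A2: 11 uncovered — not redundant.
Drop A3: 6 uncovered — not redundant.
Drop A4: the rest still cover every element — redundant.
Drop A7: 0, 1, 8 uncovered — not redundant.
Drop A8: the rest still cover every element — redundant.
2 redundant: A4, A8.

2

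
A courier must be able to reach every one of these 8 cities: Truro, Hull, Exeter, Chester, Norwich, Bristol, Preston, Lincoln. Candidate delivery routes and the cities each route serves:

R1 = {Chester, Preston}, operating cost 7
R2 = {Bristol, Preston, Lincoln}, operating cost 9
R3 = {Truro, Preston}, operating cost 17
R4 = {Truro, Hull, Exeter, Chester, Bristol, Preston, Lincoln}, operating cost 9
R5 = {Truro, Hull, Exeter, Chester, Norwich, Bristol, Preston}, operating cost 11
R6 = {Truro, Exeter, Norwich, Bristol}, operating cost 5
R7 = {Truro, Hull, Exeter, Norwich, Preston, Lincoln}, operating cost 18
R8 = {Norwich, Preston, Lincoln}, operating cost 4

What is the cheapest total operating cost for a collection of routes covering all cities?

13

R4, R8 cover every city at operating cost 9 + 4 = 13.
Any cover uses at least 2 routes; among all covering selections none totals below 13.
Greedy by coverage-per-operating cost would pick R6, R8, R4 for 18 — worse than the optimum 13.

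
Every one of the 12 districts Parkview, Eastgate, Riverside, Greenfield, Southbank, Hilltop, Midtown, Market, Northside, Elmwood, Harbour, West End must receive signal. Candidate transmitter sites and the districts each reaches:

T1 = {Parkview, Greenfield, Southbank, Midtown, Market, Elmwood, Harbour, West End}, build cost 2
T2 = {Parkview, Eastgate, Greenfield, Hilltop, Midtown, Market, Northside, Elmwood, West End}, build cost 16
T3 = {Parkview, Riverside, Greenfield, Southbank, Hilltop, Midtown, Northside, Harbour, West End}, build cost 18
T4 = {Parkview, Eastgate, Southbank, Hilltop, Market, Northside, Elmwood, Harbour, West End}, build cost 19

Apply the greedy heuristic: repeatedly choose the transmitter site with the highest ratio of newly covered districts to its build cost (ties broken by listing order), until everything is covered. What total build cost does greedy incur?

36

Pick 1: T1 adds 8 new (Parkview, Greenfield, Southbank, Midtown, Market, Elmwood, Harbour, West End) at build cost 2 (ratio 8/2).
Pick 2: T2 adds 3 new (Eastgate, Hilltop, Northside) at build cost 16 (ratio 3/16).
Pick 3: T3 adds 1 new (Riverside) at build cost 18 (ratio 1/18).
Greedy total build cost: 2 + 16 + 18 = 36. (The true optimum is 34, so greedy overshoots here.)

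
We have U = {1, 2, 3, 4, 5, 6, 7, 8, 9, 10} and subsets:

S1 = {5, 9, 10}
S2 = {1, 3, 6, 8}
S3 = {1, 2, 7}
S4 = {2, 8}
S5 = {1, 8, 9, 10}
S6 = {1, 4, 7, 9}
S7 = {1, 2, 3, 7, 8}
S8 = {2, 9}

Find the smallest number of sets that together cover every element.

4

S1, S2, S3, S6 together cover {1, 2, 3, 4, 5, 6, 7, 8, 9, 10} — every element.
No 3 of the 8 sets cover everything (all 56 triples fall short), so 4 is minimum.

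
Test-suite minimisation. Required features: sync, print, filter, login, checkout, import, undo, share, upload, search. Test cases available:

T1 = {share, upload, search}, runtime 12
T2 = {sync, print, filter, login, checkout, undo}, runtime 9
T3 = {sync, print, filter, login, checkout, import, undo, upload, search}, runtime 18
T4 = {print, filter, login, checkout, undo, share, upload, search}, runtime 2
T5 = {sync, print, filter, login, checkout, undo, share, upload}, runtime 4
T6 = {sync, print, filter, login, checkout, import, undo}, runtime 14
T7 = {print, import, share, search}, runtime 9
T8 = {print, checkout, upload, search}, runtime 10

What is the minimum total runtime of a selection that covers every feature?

13

T5, T7 cover every feature at runtime 4 + 9 = 13.
Any cover uses at least 2 test cases; among all covering selections none totals below 13.
Greedy by coverage-per-runtime would pick T4, T5, T7 for 15 — worse than the optimum 13.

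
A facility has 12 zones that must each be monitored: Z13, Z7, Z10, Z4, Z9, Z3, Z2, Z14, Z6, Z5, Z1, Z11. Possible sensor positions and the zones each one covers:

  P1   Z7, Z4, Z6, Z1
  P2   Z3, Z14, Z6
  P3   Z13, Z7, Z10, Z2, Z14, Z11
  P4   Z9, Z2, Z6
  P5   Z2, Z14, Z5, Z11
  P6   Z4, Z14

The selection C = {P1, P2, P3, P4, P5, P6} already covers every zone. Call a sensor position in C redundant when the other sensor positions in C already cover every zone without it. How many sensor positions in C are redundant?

1

Drop P1: Z1 uncovered — not redundant.
Drop P2: Z3 uncovered — not redundant.
Drop P3: Z13, Z10 uncovered — not redundant.
Drop P4: Z9 uncovered — not redundant.
Drop P5: Z5 uncovered — not redundant.
Drop P6: the rest still cover every zone — redundant.
1 redundant: P6.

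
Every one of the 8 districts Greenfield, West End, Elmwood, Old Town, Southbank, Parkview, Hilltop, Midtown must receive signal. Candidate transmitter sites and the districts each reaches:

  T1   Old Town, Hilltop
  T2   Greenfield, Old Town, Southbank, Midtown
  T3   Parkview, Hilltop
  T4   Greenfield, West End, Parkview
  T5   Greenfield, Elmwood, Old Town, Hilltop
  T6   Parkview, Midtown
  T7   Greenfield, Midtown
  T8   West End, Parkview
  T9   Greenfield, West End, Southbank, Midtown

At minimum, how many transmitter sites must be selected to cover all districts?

T2, T4, T5 together cover {Greenfield, West End, Elmwood, Old Town, Southbank, Parkview, Hilltop, Midtown} — every district.
No 2 of the 9 transmitter sites cover everything (all 36 pairs fall short), so 3 is minimum.
Greedy (largest uncovered first) would take T2, T3, T4, T5 — 4 transmitter sites — but 3 suffice.

3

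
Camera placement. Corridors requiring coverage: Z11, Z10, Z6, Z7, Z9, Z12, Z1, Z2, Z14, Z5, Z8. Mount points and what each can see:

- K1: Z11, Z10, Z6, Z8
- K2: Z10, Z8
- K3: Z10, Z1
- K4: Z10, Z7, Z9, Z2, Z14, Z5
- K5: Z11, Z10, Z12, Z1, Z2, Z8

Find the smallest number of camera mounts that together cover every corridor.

K1, K4, K5 together cover {Z11, Z10, Z6, Z7, Z9, Z12, Z1, Z2, Z14, Z5, Z8} — every corridor.
No 2 of the 5 camera mounts cover everything (all 10 pairs fall short), so 3 is minimum.

3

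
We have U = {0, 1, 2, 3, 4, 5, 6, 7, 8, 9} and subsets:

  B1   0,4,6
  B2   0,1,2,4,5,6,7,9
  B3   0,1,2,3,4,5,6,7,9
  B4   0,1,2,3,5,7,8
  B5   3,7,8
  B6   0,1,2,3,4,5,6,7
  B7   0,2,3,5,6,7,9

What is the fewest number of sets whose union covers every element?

B2, B4 together cover {0, 1, 2, 3, 4, 5, 6, 7, 8, 9} — every element.
No single set contains all 10 elements, so 2 is optimal.

2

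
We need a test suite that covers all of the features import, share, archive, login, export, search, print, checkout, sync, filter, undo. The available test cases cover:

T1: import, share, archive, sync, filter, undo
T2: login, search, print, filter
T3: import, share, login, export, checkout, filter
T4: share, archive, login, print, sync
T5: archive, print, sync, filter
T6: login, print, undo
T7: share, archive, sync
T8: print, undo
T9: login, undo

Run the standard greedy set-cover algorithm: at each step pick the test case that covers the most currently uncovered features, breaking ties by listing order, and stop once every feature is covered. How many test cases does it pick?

Pick 1: T1 covers 6 new features (import, share, archive, sync, filter, undo).
Pick 2: T2 covers 3 new features (login, search, print).
Pick 3: T3 covers 2 new features (export, checkout).
Greedy uses 3 test cases.

3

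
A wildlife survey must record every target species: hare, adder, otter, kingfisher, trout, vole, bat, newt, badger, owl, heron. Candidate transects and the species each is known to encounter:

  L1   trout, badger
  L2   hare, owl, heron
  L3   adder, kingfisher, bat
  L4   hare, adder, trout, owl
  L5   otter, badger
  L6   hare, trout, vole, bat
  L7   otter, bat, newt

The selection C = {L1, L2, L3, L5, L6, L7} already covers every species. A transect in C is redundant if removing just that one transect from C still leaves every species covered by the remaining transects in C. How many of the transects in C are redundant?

2

Drop L1: the rest still cover every species — redundant.
Drop L2: owl, heron uncovered — not redundant.
Drop L3: adder, kingfisher uncovered — not redundant.
Drop L5: the rest still cover every species — redundant.
Drop L6: vole uncovered — not redundant.
Drop L7: newt uncovered — not redundant.
2 redundant: L1, L5.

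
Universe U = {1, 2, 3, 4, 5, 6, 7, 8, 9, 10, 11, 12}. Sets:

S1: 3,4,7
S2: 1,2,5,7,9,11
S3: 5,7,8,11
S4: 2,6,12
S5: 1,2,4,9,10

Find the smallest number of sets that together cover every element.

S1, S3, S4, S5 together cover {1, 2, 3, 4, 5, 6, 7, 8, 9, 10, 11, 12} — every element.
No 3 of the 5 sets cover everything (all 10 triples fall short), so 4 is minimum.

4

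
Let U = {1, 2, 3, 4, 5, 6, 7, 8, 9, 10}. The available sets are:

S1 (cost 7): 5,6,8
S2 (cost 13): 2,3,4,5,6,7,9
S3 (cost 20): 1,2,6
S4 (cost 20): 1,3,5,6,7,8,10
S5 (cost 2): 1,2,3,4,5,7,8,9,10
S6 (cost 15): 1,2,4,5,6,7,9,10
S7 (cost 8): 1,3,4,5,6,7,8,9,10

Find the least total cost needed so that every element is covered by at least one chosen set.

S1, S5 cover every element at cost 7 + 2 = 9.
Any cover uses at least 2 sets; among all covering selections none totals below 9.

9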